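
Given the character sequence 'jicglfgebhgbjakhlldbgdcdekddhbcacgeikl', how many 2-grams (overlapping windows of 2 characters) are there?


String 'jicglfgebhgbjakhlldbgdcdekddhbcacgeikl' has length L = 38.
Number of overlapping n-grams = L - n + 1
Substituting: 38 - 2 + 1 = 37

37


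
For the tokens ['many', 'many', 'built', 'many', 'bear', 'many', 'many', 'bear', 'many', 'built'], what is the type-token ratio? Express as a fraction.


Tokens: 10
Unique types: ('bear', 'built', 'many') = 3
TTR = 3/10
Already in lowest terms.

3/10


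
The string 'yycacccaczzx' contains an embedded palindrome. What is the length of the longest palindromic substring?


Scanning 'yycacccaczzx' for palindromic substrings.
Substring at positions 2-8: 'cacccac'.
Check: reverse('cacccac') = 'cacccac' -> palindrome confirmed.
Neighbouring characters ('y' / 'z') break symmetry, so it cannot extend further.
No longer palindromic substring exists; longest length = 7

7


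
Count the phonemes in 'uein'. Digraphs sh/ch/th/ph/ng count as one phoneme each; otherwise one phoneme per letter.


Parsing 'uein' greedily, digraphs first:
  'u' -> vowel phoneme (phonemes so far: 1)
  'e' -> vowel phoneme (phonemes so far: 2)
  'i' -> vowel phoneme (phonemes so far: 3)
  'n' -> consonant phoneme (phonemes so far: 4)
Total phonemes: 4

4


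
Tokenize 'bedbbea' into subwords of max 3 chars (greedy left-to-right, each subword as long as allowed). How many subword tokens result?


'bedbbea' has 7 characters.
Chunking with max size 3:
  Chunk 1: 'bed' (positions 0-2)
  Chunk 2: 'bbe' (positions 3-5)
  Chunk 3: 'a' (positions 6-6)
Total chunks: ceil(7 / 3) = 3

3


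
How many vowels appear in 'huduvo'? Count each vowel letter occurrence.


Scanning each character of 'huduvo':
  Position 1: 'h' -> consonant (running count: 0)
  Position 2: 'u' -> vowel (running count: 1)
  Position 3: 'd' -> consonant (running count: 1)
  Position 4: 'u' -> vowel (running count: 2)
  Position 5: 'v' -> consonant (running count: 2)
  Position 6: 'o' -> vowel (running count: 3)
Total vowels: 3

3


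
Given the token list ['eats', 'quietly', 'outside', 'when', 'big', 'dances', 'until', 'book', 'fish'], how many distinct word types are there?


Listing all tokens and tracking unique types:
  Token 1: 'eats' -> NEW (unique so far: 1)
  Token 2: 'quietly' -> NEW (unique so far: 2)
  Token 3: 'outside' -> NEW (unique so far: 3)
  Token 4: 'when' -> NEW (unique so far: 4)
  Token 5: 'big' -> NEW (unique so far: 5)
  Token 6: 'dances' -> NEW (unique so far: 6)
  Token 7: 'until' -> NEW (unique so far: 7)
  Token 8: 'book' -> NEW (unique so far: 8)
  Token 9: 'fish' -> NEW (unique so far: 9)
Unique types: ('big', 'book', 'dances', 'eats', 'fish', 'outside', 'quietly', 'until', 'when')
Vocabulary size: 9

9


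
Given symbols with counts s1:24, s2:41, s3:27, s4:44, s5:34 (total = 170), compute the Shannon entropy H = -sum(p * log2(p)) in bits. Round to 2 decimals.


Computing entropy H = -sum(p_i * log2(p_i)):
  s1: p = 24/170 = 0.1412, -p*log2(p) = 0.3987
  s2: p = 41/170 = 0.2412, -p*log2(p) = 0.4949
  s3: p = 27/170 = 0.1588, -p*log2(p) = 0.4216
  s4: p = 44/170 = 0.2588, -p*log2(p) = 0.5047
  s5: p = 34/170 = 0.2000, -p*log2(p) = 0.4644
H = sum of terms = 2.2843
Rounded to 2 decimals: 2.28

2.28


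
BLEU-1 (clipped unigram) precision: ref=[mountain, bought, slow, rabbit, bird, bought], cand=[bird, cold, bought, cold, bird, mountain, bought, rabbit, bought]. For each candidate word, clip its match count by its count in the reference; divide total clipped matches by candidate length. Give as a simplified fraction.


Reference word counts: {'bird': 1, 'bought': 2, 'mountain': 1, 'rabbit': 1, 'slow': 1}
Checking each candidate word (with clipping):
  'bird' -> in reference (ref count 1, used 1/1) -> match (matches: 1)
  'cold' -> not in reference -> no match (matches: 1)
  'bought' -> in reference (ref count 2, used 1/2) -> match (matches: 2)
  'cold' -> not in reference -> no match (matches: 2)
  'bird' -> ref count 1 already used up (1/1) -> clipped, no match (matches: 2)
  'mountain' -> in reference (ref count 1, used 1/1) -> match (matches: 3)
  'bought' -> in reference (ref count 2, used 2/2) -> match (matches: 4)
  'rabbit' -> in reference (ref count 1, used 1/1) -> match (matches: 5)
  'bought' -> ref count 2 already used up (2/2) -> clipped, no match (matches: 5)
Clipped matches: 5, Candidate length: 9
Precision = 5/9

5/9


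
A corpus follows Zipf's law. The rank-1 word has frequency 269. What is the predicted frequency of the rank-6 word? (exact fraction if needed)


Zipf's law: freq(rank) = f1 / rank
f1 = 269, rank = 6
freq = 269 / 6
GCD(269, 6) = 1
Simplified: 269/6

269/6


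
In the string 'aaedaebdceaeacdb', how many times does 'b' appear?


Scanning 'aaedaebdceaeacdb' for 'b':
  Position 6: 'b' -> MATCH (count: 1)
  Position 15: 'b' -> MATCH (count: 2)
Total occurrences of 'b': 2

2


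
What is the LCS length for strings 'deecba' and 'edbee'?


DP table for LCS of 'deecba' and 'edbee':
       e  d  b  e  e
    0  0  0  0  0  0
  d 0  0  1  1  1  1
  e 0  1  1  1  2  2
  e 0  1  1  1  2  3
  c 0  1  1  1  2  3
  b 0  1  1  2  2  3
  a 0  1  1  2  2  3
LCS: 'dee'
LCS length = 3

3


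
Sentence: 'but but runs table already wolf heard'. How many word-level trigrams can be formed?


Word trigrams from [7] words:
  Trigram 1: (but but runs)
  Trigram 2: (but runs table)
  Trigram 3: (runs table already)
  Trigram 4: (table already wolf)
  Trigram 5: (already wolf heard)
Total word trigrams: 7 - 2 = 5

5


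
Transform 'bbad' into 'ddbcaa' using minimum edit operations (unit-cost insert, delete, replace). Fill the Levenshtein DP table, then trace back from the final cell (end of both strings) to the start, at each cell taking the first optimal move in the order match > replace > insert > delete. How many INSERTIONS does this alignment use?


Edit distance = 4. Backtracking from cell (4, 6) with preference match > replace > insert > delete,
then listing the resulting alignment 'bbad' -> 'ddbcaa' left to right:
  Step 1: insert 'd' [insertion #1]
  Step 2: insert 'd' [insertion #2]
  Step 3: keep 'b'
  Step 4: replace b->c
  Step 5: keep 'a'
  Step 6: replace d->a
Total insertions: 2

2


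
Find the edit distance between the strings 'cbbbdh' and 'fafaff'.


Building DP table for s1='cbbbdh' (len 6) and s2='fafaff' (len 6):
       f  a  f  a  f  f
    0  1  2  3  4  5  6
  c 1  1  2  3  4  5  6
  b 2  2  2  3  4  5  6
  b 3  3  3  3  4  5  6
  b 4  4  4  4  4  5  6
  d 5  5  5  5  5  5  6
  h 6  6  6  6  6  6  6
Edit distance = dp[6][6] = 6

6


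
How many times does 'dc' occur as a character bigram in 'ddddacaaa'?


Scanning 'ddddacaaa' for bigram 'dc':
  Position 0: 'dd' -> no
  Position 1: 'dd' -> no
  Position 2: 'dd' -> no
  Position 3: 'da' -> no
  Position 4: 'ac' -> no
  Position 5: 'ca' -> no
  Position 6: 'aa' -> no
  Position 7: 'aa' -> no
Total matches: 0

0


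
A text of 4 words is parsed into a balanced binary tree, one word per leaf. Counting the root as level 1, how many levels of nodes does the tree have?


In a balanced binary tree with n leaves the deepest leaf is ceil(log2(n)) edges below the root,
so counting node levels inclusive of root and leaves gives ceil(log2(n)) + 1 levels.
log2(4) = 2.0000
ceil(2.0000) = 2
levels = 2 + 1 = 3

3


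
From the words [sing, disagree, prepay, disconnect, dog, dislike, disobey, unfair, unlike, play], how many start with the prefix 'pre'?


Checking each word for prefix 'pre':
  'sing' -> no (count: 0)
  'disagree' -> no (count: 0)
  'prepay' -> YES, starts with 'pre' (count: 1)
  'disconnect' -> no (count: 1)
  'dog' -> no (count: 1)
  'dislike' -> no (count: 1)
  'disobey' -> no (count: 1)
  'unfair' -> no (count: 1)
  'unlike' -> no (count: 1)
  'play' -> no (count: 1)
Total with prefix 'pre': 1

1


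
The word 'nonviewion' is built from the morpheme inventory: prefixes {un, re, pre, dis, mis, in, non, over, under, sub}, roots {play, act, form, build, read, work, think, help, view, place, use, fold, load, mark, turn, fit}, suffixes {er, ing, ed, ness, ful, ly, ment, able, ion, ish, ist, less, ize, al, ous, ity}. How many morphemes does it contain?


Segmenting 'nonviewion' against the inventory:
  'non' -> prefix (morpheme 1)
  'view' -> root (morpheme 2)
  'ion' -> suffix (morpheme 3)
Total morphemes: 3

3


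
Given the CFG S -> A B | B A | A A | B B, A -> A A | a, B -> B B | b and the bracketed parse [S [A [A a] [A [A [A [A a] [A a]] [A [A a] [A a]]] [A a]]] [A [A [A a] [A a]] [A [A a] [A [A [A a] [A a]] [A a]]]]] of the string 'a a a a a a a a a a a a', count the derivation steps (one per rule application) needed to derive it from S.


Every bracketed nonterminal node [X ...] in the tree is produced by exactly one rule application.
Reading the tree off as a leftmost derivation:
  Step 1: S  =>  A A   (applied S -> A A)
  Step 2: A A  =>  A A A   (applied A -> A A)
  Step 3: A A A  =>  a A A   (applied A -> a)
  Step 4: a A A  =>  a A A A   (applied A -> A A)
  Step 5: a A A A  =>  a A A A A   (applied A -> A A)
  Step 6: a A A A A  =>  a A A A A A   (applied A -> A A)
  Step 7: a A A A A A  =>  a a A A A A   (applied A -> a)
  Step 8: a a A A A A  =>  a a a A A A   (applied A -> a)
  Step 9: a a a A A A  =>  a a a A A A A   (applied A -> A A)
  Step 10: a a a A A A A  =>  a a a a A A A   (applied A -> a)
  Step 11: a a a a A A A  =>  a a a a a A A   (applied A -> a)
  Step 12: a a a a a A A  =>  a a a a a a A   (applied A -> a)
  Step 13: a a a a a a A  =>  a a a a a a A A   (applied A -> A A)
  Step 14: a a a a a a A A  =>  a a a a a a A A A   (applied A -> A A)
  Step 15: a a a a a a A A A  =>  a a a a a a a A A   (applied A -> a)
  Step 16: a a a a a a a A A  =>  a a a a a a a a A   (applied A -> a)
  Step 17: a a a a a a a a A  =>  a a a a a a a a A A   (applied A -> A A)
  Step 18: a a a a a a a a A A  =>  a a a a a a a a a A   (applied A -> a)
  Step 19: a a a a a a a a a A  =>  a a a a a a a a a A A   (applied A -> A A)
  Step 20: a a a a a a a a a A A  =>  a a a a a a a a a A A A   (applied A -> A A)
  Step 21: a a a a a a a a a A A A  =>  a a a a a a a a a a A A   (applied A -> a)
  Step 22: a a a a a a a a a a A A  =>  a a a a a a a a a a a A   (applied A -> a)
  Step 23: a a a a a a a a a a a A  =>  a a a a a a a a a a a a   (applied A -> a)
Final yield: a a a a a a a a a a a a
Total rewrite steps: 23

23


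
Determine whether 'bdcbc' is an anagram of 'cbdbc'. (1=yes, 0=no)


Sort characters of 'bdcbc': 'bbccd'
Sort characters of 'cbdbc': 'bbccd'
Sorted forms match -> they ARE anagrams
Result: 1

1


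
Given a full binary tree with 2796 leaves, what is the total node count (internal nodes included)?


Leaf nodes (terminals): 2796
Internal nodes = n - 1 = 2796 - 1 = 2795
Total = leaves + internal = 2796 + 2795 = 5591

5591


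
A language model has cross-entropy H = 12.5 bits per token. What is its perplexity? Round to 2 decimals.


Perplexity formula: PP = 2^H
H = 12.5
PP = 2^12.5
Decompose: 2^12.5 = 2^12 * 2^0.5 = 2^12 * sqrt(2)
2^12 = 4096, sqrt(2) ~ 1.4142136
PP ~ 4096 * 1.4142136 = 5792.6189056
Rounded to 2 decimals: 5792.62

5792.62


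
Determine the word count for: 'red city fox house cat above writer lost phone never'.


Counting words by splitting on spaces:
  Word 1: 'red'
  Word 2: 'city'
  Word 3: 'fox'
  Word 4: 'house'
  Word 5: 'cat'
  Word 6: 'above'
  Word 7: 'writer'
  Word 8: 'lost'
  Word 9: 'phone'
  Word 10: 'never'
Total words: 10

10


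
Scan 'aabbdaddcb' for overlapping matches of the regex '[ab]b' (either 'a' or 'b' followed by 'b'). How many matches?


Pattern: [ab]b means either 'a' or 'b' followed by 'b'.
Scanning 'aabbdaddcb' position-by-position:
  Pos 0: window 'aa' -> no
  Pos 1: window 'ab' -> MATCH
  Pos 2: window 'bb' -> MATCH
  Pos 3: window 'bd' -> no
  Pos 4: window 'da' -> no
  Pos 5: window 'ad' -> no
  Pos 6: window 'dd' -> no
  Pos 7: window 'dc' -> no
  Pos 8: window 'cb' -> no
  Pos 9: window 'b' -> no
Total matches: 2

2


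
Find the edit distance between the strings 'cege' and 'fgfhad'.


Building DP table for s1='cege' (len 4) and s2='fgfhad' (len 6):
       f  g  f  h  a  d
    0  1  2  3  4  5  6
  c 1  1  2  3  4  5  6
  e 2  2  2  3  4  5  6
  g 3  3  2  3  4  5  6
  e 4  4  3  3  4  5  6
Edit distance = dp[4][6] = 6

6


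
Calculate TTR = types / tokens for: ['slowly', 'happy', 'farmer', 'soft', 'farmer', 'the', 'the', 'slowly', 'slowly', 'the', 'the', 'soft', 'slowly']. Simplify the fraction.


Tokens: 13
Unique types: ('farmer', 'happy', 'slowly', 'soft', 'the') = 5
TTR = 5/13
Already in lowest terms.

5/13


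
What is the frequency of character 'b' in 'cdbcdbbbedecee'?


Scanning 'cdbcdbbbedecee' for 'b':
  Position 2: 'b' -> MATCH (count: 1)
  Position 5: 'b' -> MATCH (count: 2)
  Position 6: 'b' -> MATCH (count: 3)
  Position 7: 'b' -> MATCH (count: 4)
Total occurrences of 'b': 4

4


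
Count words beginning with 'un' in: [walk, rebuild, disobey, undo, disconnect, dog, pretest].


Checking each word for prefix 'un':
  'walk' -> no (count: 0)
  'rebuild' -> no (count: 0)
  'disobey' -> no (count: 0)
  'undo' -> YES, starts with 'un' (count: 1)
  'disconnect' -> no (count: 1)
  'dog' -> no (count: 1)
  'pretest' -> no (count: 1)
Total with prefix 'un': 1

1


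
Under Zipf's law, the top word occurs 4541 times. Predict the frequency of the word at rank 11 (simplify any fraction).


Zipf's law: freq(rank) = f1 / rank
f1 = 4541, rank = 11
freq = 4541 / 11
GCD(4541, 11) = 1
Simplified: 4541/11

4541/11


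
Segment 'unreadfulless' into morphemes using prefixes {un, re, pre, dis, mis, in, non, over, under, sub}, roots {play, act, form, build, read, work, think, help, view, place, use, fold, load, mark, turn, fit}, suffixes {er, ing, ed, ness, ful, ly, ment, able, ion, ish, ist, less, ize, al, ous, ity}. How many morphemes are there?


Segmenting 'unreadfulless' against the inventory:
  'un' -> prefix (morpheme 1)
  'read' -> root (morpheme 2)
  'ful' -> suffix (morpheme 3)
  'less' -> suffix (morpheme 4)
Total morphemes: 4

4


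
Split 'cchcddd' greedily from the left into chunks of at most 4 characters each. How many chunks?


'cchcddd' has 7 characters.
Chunking with max size 4:
  Chunk 1: 'cchc' (positions 0-3)
  Chunk 2: 'ddd' (positions 4-6)
Total chunks: ceil(7 / 4) = 2

2


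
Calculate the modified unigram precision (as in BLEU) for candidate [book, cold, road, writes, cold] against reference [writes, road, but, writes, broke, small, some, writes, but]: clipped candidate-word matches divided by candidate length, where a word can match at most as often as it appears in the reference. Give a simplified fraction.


Reference word counts: {'broke': 1, 'but': 2, 'road': 1, 'small': 1, 'some': 1, 'writes': 3}
Checking each candidate word (with clipping):
  'book' -> not in reference -> no match (matches: 0)
  'cold' -> not in reference -> no match (matches: 0)
  'road' -> in reference (ref count 1, used 1/1) -> match (matches: 1)
  'writes' -> in reference (ref count 3, used 1/3) -> match (matches: 2)
  'cold' -> not in reference -> no match (matches: 2)
Clipped matches: 2, Candidate length: 5
Precision = 2/5

2/5


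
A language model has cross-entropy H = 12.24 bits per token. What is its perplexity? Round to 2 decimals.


Perplexity formula: PP = 2^H
H = 12.24
PP = 2^12.24
Decompose: 2^12.24 = 2^12 * 2^0.24
2^12 = 4096, 2^0.24 ~ 1.1809927
PP ~ 4096 * 1.1809927 = 4837.3460992
Rounded to 2 decimals: 4837.35

4837.35


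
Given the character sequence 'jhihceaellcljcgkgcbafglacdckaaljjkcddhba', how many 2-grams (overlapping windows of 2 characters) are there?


String 'jhihceaellcljcgkgcbafglacdckaaljjkcddhba' has length L = 40.
Number of overlapping n-grams = L - n + 1
Substituting: 40 - 2 + 1 = 39

39


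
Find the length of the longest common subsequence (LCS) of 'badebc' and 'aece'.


DP table for LCS of 'badebc' and 'aece':
       a  e  c  e
    0  0  0  0  0
  b 0  0  0  0  0
  a 0  1  1  1  1
  d 0  1  1  1  1
  e 0  1  2  2  2
  b 0  1  2  2  2
  c 0  1  2  3  3
LCS: 'aec'
LCS length = 3

3


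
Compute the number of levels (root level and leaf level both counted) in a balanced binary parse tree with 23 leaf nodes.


In a balanced binary tree with n leaves the deepest leaf is ceil(log2(n)) edges below the root,
so counting node levels inclusive of root and leaves gives ceil(log2(n)) + 1 levels.
log2(23) = 4.5236
ceil(4.5236) = 5
levels = 5 + 1 = 6

6


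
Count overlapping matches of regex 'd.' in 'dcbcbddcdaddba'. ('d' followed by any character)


Pattern: d. means 'd' followed by any character.
Scanning 'dcbcbddcdaddba' position-by-position:
  Pos 0: window 'dc' -> MATCH
  Pos 1: window 'cb' -> no
  Pos 2: window 'bc' -> no
  Pos 3: window 'cb' -> no
  Pos 4: window 'bd' -> no
  Pos 5: window 'dd' -> MATCH
  Pos 6: window 'dc' -> MATCH
  Pos 7: window 'cd' -> no
  Pos 8: window 'da' -> MATCH
  Pos 9: window 'ad' -> no
  Pos 10: window 'dd' -> MATCH
  Pos 11: window 'db' -> MATCH
  Pos 12: window 'ba' -> no
  Pos 13: window 'a' -> no
Total matches: 6

6


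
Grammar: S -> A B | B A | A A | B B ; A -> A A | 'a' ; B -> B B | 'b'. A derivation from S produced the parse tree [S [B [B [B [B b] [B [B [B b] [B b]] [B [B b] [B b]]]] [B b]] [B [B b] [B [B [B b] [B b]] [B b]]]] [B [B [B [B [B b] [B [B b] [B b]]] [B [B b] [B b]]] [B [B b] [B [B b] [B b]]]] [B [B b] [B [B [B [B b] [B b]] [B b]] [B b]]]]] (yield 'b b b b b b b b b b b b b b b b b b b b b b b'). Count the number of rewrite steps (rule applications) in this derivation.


Every bracketed nonterminal node [X ...] in the tree is produced by exactly one rule application.
Reading the tree off as a leftmost derivation:
  Step 1: S  =>  B B   (applied S -> B B)
  Step 2: B B  =>  B B B   (applied B -> B B)
  Step 3: B B B  =>  B B B B   (applied B -> B B)
  Step 4: B B B B  =>  B B B B B   (applied B -> B B)
  Step 5: B B B B B  =>  b B B B B   (applied B -> b)
  Step 6: b B B B B  =>  b B B B B B   (applied B -> B B)
  Step 7: b B B B B B  =>  b B B B B B B   (applied B -> B B)
  Step 8: b B B B B B B  =>  b b B B B B B   (applied B -> b)
  Step 9: b b B B B B B  =>  b b b B B B B   (applied B -> b)
  Step 10: b b b B B B B  =>  b b b B B B B B   (applied B -> B B)
  Step 11: b b b B B B B B  =>  b b b b B B B B   (applied B -> b)
  Step 12: b b b b B B B B  =>  b b b b b B B B   (applied B -> b)
  Step 13: b b b b b B B B  =>  b b b b b b B B   (applied B -> b)
  Step 14: b b b b b b B B  =>  b b b b b b B B B   (applied B -> B B)
  Step 15: b b b b b b B B B  =>  b b b b b b b B B   (applied B -> b)
  Step 16: b b b b b b b B B  =>  b b b b b b b B B B   (applied B -> B B)
  Step 17: b b b b b b b B B B  =>  b b b b b b b B B B B   (applied B -> B B)
  Step 18: b b b b b b b B B B B  =>  b b b b b b b b B B B   (applied B -> b)
  Step 19: b b b b b b b b B B B  =>  b b b b b b b b b B B   (applied B -> b)
  Step 20: b b b b b b b b b B B  =>  b b b b b b b b b b B   (applied B -> b)
  Step 21: b b b b b b b b b b B  =>  b b b b b b b b b b B B   (applied B -> B B)
  Step 22: b b b b b b b b b b B B  =>  b b b b b b b b b b B B B   (applied B -> B B)
  Step 23: b b b b b b b b b b B B B  =>  b b b b b b b b b b B B B B   (applied B -> B B)
  Step 24: b b b b b b b b b b B B B B  =>  b b b b b b b b b b B B B B B   (applied B -> B B)
  Step 25: b b b b b b b b b b B B B B B  =>  b b b b b b b b b b b B B B B   (applied B -> b)
  Step 26: b b b b b b b b b b b B B B B  =>  b b b b b b b b b b b B B B B B   (applied B -> B B)
  Step 27: b b b b b b b b b b b B B B B B  =>  b b b b b b b b b b b b B B B B   (applied B -> b)
  Step 28: b b b b b b b b b b b b B B B B  =>  b b b b b b b b b b b b b B B B   (applied B -> b)
  Step 29: b b b b b b b b b b b b b B B B  =>  b b b b b b b b b b b b b B B B B   (applied B -> B B)
  Step 30: b b b b b b b b b b b b b B B B B  =>  b b b b b b b b b b b b b b B B B   (applied B -> b)
  Step 31: b b b b b b b b b b b b b b B B B  =>  b b b b b b b b b b b b b b b B B   (applied B -> b)
  Step 32: b b b b b b b b b b b b b b b B B  =>  b b b b b b b b b b b b b b b B B B   (applied B -> B B)
  Step 33: b b b b b b b b b b b b b b b B B B  =>  b b b b b b b b b b b b b b b b B B   (applied B -> b)
  Step 34: b b b b b b b b b b b b b b b b B B  =>  b b b b b b b b b b b b b b b b B B B   (applied B -> B B)
  Step 35: b b b b b b b b b b b b b b b b B B B  =>  b b b b b b b b b b b b b b b b b B B   (applied B -> b)
  Step 36: b b b b b b b b b b b b b b b b b B B  =>  b b b b b b b b b b b b b b b b b b B   (applied B -> b)
  Step 37: b b b b b b b b b b b b b b b b b b B  =>  b b b b b b b b b b b b b b b b b b B B   (applied B -> B B)
  Step 38: b b b b b b b b b b b b b b b b b b B B  =>  b b b b b b b b b b b b b b b b b b b B   (applied B -> b)
  Step 39: b b b b b b b b b b b b b b b b b b b B  =>  b b b b b b b b b b b b b b b b b b b B B   (applied B -> B B)
  Step 40: b b b b b b b b b b b b b b b b b b b B B  =>  b b b b b b b b b b b b b b b b b b b B B B   (applied B -> B B)
  Step 41: b b b b b b b b b b b b b b b b b b b B B B  =>  b b b b b b b b b b b b b b b b b b b B B B B   (applied B -> B B)
  Step 42: b b b b b b b b b b b b b b b b b b b B B B B  =>  b b b b b b b b b b b b b b b b b b b b B B B   (applied B -> b)
  Step 43: b b b b b b b b b b b b b b b b b b b b B B B  =>  b b b b b b b b b b b b b b b b b b b b b B B   (applied B -> b)
  Step 44: b b b b b b b b b b b b b b b b b b b b b B B  =>  b b b b b b b b b b b b b b b b b b b b b b B   (applied B -> b)
  Step 45: b b b b b b b b b b b b b b b b b b b b b b B  =>  b b b b b b b b b b b b b b b b b b b b b b b   (applied B -> b)
Final yield: b b b b b b b b b b b b b b b b b b b b b b b
Total rewrite steps: 45

45


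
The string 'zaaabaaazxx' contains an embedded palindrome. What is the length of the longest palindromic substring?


Scanning 'zaaabaaazxx' for palindromic substrings.
Substring at positions 0-8: 'zaaabaaaz'.
Check: reverse('zaaabaaaz') = 'zaaabaaaz' -> palindrome confirmed.
Neighbouring characters ('-' / 'x') break symmetry, so it cannot extend further.
No longer palindromic substring exists; longest length = 9

9


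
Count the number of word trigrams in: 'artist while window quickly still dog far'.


Word trigrams from [7] words:
  Trigram 1: (artist while window)
  Trigram 2: (while window quickly)
  Trigram 3: (window quickly still)
  Trigram 4: (quickly still dog)
  Trigram 5: (still dog far)
Total word trigrams: 7 - 2 = 5

5


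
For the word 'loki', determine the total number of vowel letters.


Scanning each character of 'loki':
  Position 1: 'l' -> consonant (running count: 0)
  Position 2: 'o' -> vowel (running count: 1)
  Position 3: 'k' -> consonant (running count: 1)
  Position 4: 'i' -> vowel (running count: 2)
Total vowels: 2

2


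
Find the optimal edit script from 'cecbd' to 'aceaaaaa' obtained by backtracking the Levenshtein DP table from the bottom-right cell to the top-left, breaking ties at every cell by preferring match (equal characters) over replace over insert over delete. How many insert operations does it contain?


Edit distance = 6. Backtracking from cell (5, 8) with preference match > replace > insert > delete,
then listing the resulting alignment 'cecbd' -> 'aceaaaaa' left to right:
  Step 1: insert 'a' [insertion #1]
  Step 2: keep 'c'
  Step 3: keep 'e'
  Step 4: insert 'a' [insertion #2]
  Step 5: insert 'a' [insertion #3]
  Step 6: replace c->a
  Step 7: replace b->a
  Step 8: replace d->a
Total insertions: 3

3


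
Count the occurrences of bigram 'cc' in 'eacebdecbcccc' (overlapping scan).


Scanning 'eacebdecbcccc' for bigram 'cc':
  Position 0: 'ea' -> no
  Position 1: 'ac' -> no
  Position 2: 'ce' -> no
  Position 3: 'eb' -> no
  Position 4: 'bd' -> no
  Position 5: 'de' -> no
  Position 6: 'ec' -> no
  Position 7: 'cb' -> no
  Position 8: 'bc' -> no
  Position 9: 'cc' -> MATCH
  Position 10: 'cc' -> MATCH
  Position 11: 'cc' -> MATCH
Total matches: 3

3


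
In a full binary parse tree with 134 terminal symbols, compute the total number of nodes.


Leaf nodes (terminals): 134
Internal nodes = n - 1 = 134 - 1 = 133
Total = leaves + internal = 134 + 133 = 267

267


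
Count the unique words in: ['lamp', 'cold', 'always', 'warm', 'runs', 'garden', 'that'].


Listing all tokens and tracking unique types:
  Token 1: 'lamp' -> NEW (unique so far: 1)
  Token 2: 'cold' -> NEW (unique so far: 2)
  Token 3: 'always' -> NEW (unique so far: 3)
  Token 4: 'warm' -> NEW (unique so far: 4)
  Token 5: 'runs' -> NEW (unique so far: 5)
  Token 6: 'garden' -> NEW (unique so far: 6)
  Token 7: 'that' -> NEW (unique so far: 7)
Unique types: ('always', 'cold', 'garden', 'lamp', 'runs', 'that', 'warm')
Vocabulary size: 7

7


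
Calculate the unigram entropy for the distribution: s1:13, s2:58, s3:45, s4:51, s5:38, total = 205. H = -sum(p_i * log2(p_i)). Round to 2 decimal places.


Computing entropy H = -sum(p_i * log2(p_i)):
  s1: p = 13/205 = 0.0634, -p*log2(p) = 0.2523
  s2: p = 58/205 = 0.2829, -p*log2(p) = 0.5154
  s3: p = 45/205 = 0.2195, -p*log2(p) = 0.4802
  s4: p = 51/205 = 0.2488, -p*log2(p) = 0.4993
  s5: p = 38/205 = 0.1854, -p*log2(p) = 0.4507
H = sum of terms = 2.1979
Rounded to 2 decimals: 2.20

2.20


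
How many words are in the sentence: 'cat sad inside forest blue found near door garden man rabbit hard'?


Counting words by splitting on spaces:
  Word 1: 'cat'
  Word 2: 'sad'
  Word 3: 'inside'
  Word 4: 'forest'
  Word 5: 'blue'
  Word 6: 'found'
  Word 7: 'near'
  Word 8: 'door'
  Word 9: 'garden'
  Word 10: 'man'
  Word 11: 'rabbit'
  Word 12: 'hard'
Total words: 12

12


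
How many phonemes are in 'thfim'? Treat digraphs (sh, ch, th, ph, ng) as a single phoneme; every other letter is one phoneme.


Parsing 'thfim' greedily, digraphs first:
  'th' -> digraph (1 consonant phoneme) (phonemes so far: 1)
  'f' -> consonant phoneme (phonemes so far: 2)
  'i' -> vowel phoneme (phonemes so far: 3)
  'm' -> consonant phoneme (phonemes so far: 4)
Total phonemes: 4

4


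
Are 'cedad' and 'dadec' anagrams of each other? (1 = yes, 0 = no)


Sort characters of 'cedad': 'acdde'
Sort characters of 'dadec': 'acdde'
Sorted forms match -> they ARE anagrams
Result: 1

1


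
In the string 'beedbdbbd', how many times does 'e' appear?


Scanning 'beedbdbbd' for 'e':
  Position 1: 'e' -> MATCH (count: 1)
  Position 2: 'e' -> MATCH (count: 2)
Total occurrences of 'e': 2

2


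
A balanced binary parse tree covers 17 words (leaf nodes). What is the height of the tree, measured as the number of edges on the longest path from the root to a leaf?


In a balanced binary tree with n leaves the deepest leaf is ceil(log2(n)) edges below the root.
log2(17) = 4.0875
ceil(4.0875) = 5
height (edges) = 5

5


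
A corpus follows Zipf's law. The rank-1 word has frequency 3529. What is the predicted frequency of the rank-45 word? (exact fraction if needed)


Zipf's law: freq(rank) = f1 / rank
f1 = 3529, rank = 45
freq = 3529 / 45
GCD(3529, 45) = 1
Simplified: 3529/45

3529/45


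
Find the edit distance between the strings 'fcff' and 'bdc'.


Building DP table for s1='fcff' (len 4) and s2='bdc' (len 3):
       b  d  c
    0  1  2  3
  f 1  1  2  3
  c 2  2  2  2
  f 3  3  3  3
  f 4  4  4  4
Edit distance = dp[4][3] = 4

4


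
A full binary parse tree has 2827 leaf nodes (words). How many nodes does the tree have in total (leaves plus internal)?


Leaf nodes (terminals): 2827
Internal nodes = n - 1 = 2827 - 1 = 2826
Total = leaves + internal = 2827 + 2826 = 5653

5653


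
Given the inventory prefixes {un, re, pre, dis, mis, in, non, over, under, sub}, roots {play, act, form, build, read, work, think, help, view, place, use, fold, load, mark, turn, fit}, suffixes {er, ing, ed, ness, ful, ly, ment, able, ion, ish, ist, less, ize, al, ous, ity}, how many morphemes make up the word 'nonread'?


Segmenting 'nonread' against the inventory:
  'non' -> prefix (morpheme 1)
  'read' -> root (morpheme 2)
Total morphemes: 2

2


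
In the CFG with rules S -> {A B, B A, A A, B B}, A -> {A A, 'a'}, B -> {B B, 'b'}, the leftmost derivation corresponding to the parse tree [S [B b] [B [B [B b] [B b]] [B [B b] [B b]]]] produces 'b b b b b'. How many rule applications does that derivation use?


Every bracketed nonterminal node [X ...] in the tree is produced by exactly one rule application.
Reading the tree off as a leftmost derivation:
  Step 1: S  =>  B B   (applied S -> B B)
  Step 2: B B  =>  b B   (applied B -> b)
  Step 3: b B  =>  b B B   (applied B -> B B)
  Step 4: b B B  =>  b B B B   (applied B -> B B)
  Step 5: b B B B  =>  b b B B   (applied B -> b)
  Step 6: b b B B  =>  b b b B   (applied B -> b)
  Step 7: b b b B  =>  b b b B B   (applied B -> B B)
  Step 8: b b b B B  =>  b b b b B   (applied B -> b)
  Step 9: b b b b B  =>  b b b b b   (applied B -> b)
Final yield: b b b b b
Total rewrite steps: 9

9


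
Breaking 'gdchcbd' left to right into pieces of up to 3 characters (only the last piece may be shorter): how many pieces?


'gdchcbd' has 7 characters.
Chunking with max size 3:
  Chunk 1: 'gdc' (positions 0-2)
  Chunk 2: 'hcb' (positions 3-5)
  Chunk 3: 'd' (positions 6-6)
Total chunks: ceil(7 / 3) = 3

3


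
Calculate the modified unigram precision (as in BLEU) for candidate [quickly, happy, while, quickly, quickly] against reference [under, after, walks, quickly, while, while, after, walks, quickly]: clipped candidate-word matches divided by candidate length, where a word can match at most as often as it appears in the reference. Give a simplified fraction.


Reference word counts: {'after': 2, 'quickly': 2, 'under': 1, 'walks': 2, 'while': 2}
Checking each candidate word (with clipping):
  'quickly' -> in reference (ref count 2, used 1/2) -> match (matches: 1)
  'happy' -> not in reference -> no match (matches: 1)
  'while' -> in reference (ref count 2, used 1/2) -> match (matches: 2)
  'quickly' -> in reference (ref count 2, used 2/2) -> match (matches: 3)
  'quickly' -> ref count 2 already used up (2/2) -> clipped, no match (matches: 3)
Clipped matches: 3, Candidate length: 5
Precision = 3/5

3/5


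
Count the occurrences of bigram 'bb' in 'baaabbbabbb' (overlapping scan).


Scanning 'baaabbbabbb' for bigram 'bb':
  Position 0: 'ba' -> no
  Position 1: 'aa' -> no
  Position 2: 'aa' -> no
  Position 3: 'ab' -> no
  Position 4: 'bb' -> MATCH
  Position 5: 'bb' -> MATCH
  Position 6: 'ba' -> no
  Position 7: 'ab' -> no
  Position 8: 'bb' -> MATCH
  Position 9: 'bb' -> MATCH
Total matches: 4

4


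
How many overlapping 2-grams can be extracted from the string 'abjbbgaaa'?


String 'abjbbgaaa' has length L = 9.
Number of overlapping n-grams = L - n + 1
Substituting: 9 - 2 + 1 = 8

8


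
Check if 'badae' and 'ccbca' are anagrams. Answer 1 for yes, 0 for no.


Sort characters of 'badae': 'aabde'
Sort characters of 'ccbca': 'abccc'
Sorted forms differ -> they are NOT anagrams
Result: 0

0


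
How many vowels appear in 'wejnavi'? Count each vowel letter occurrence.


Scanning each character of 'wejnavi':
  Position 1: 'w' -> consonant (running count: 0)
  Position 2: 'e' -> vowel (running count: 1)
  Position 3: 'j' -> consonant (running count: 1)
  Position 4: 'n' -> consonant (running count: 1)
  Position 5: 'a' -> vowel (running count: 2)
  Position 6: 'v' -> consonant (running count: 2)
  Position 7: 'i' -> vowel (running count: 3)
Total vowels: 3

3


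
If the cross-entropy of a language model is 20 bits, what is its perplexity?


Perplexity formula: PP = 2^H
H = 20
PP = 2^20
PP = 2^20 = 1048576

1048576


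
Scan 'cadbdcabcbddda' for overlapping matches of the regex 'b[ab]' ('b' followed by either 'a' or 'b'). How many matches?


Pattern: b[ab] means 'b' followed by either 'a' or 'b'.
Scanning 'cadbdcabcbddda' position-by-position:
  Pos 0: window 'ca' -> no
  Pos 1: window 'ad' -> no
  Pos 2: window 'db' -> no
  Pos 3: window 'bd' -> no
  Pos 4: window 'dc' -> no
  Pos 5: window 'ca' -> no
  Pos 6: window 'ab' -> no
  Pos 7: window 'bc' -> no
  Pos 8: window 'cb' -> no
  Pos 9: window 'bd' -> no
  Pos 10: window 'dd' -> no
  Pos 11: window 'dd' -> no
  Pos 12: window 'da' -> no
  Pos 13: window 'a' -> no
Total matches: 0

0


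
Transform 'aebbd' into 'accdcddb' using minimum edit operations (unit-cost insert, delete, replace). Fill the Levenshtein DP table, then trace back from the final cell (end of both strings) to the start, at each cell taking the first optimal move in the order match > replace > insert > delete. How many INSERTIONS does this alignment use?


Edit distance = 6. Backtracking from cell (5, 8) with preference match > replace > insert > delete,
then listing the resulting alignment 'aebbd' -> 'accdcddb' left to right:
  Step 1: keep 'a'
  Step 2: insert 'c' [insertion #1]
  Step 3: insert 'c' [insertion #2]
  Step 4: replace e->d
  Step 5: replace b->c
  Step 6: replace b->d
  Step 7: keep 'd'
  Step 8: insert 'b' [insertion #3]
Total insertions: 3

3


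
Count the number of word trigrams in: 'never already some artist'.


Word trigrams from [4] words:
  Trigram 1: (never already some)
  Trigram 2: (already some artist)
Total word trigrams: 4 - 2 = 2

2


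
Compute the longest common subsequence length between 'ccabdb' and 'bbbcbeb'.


DP table for LCS of 'ccabdb' and 'bbbcbeb':
       b  b  b  c  b  e  b
    0  0  0  0  0  0  0  0
  c 0  0  0  0  1  1  1  1
  c 0  0  0  0  1  1  1  1
  a 0  0  0  0  1  1  1  1
  b 0  1  1  1  1  2  2  2
  d 0  1  1  1  1  2  2  2
  b 0  1  2  2  2  2  2  3
LCS: 'cbb'
LCS length = 3

3


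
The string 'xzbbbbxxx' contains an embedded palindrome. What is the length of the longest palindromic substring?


Scanning 'xzbbbbxxx' for palindromic substrings.
Substring at positions 2-5: 'bbbb'.
Check: reverse('bbbb') = 'bbbb' -> palindrome confirmed.
Neighbouring characters ('z' / 'x') break symmetry, so it cannot extend further.
No longer palindromic substring exists; longest length = 4

4


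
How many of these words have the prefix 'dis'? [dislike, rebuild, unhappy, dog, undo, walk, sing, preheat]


Checking each word for prefix 'dis':
  'dislike' -> YES, starts with 'dis' (count: 1)
  'rebuild' -> no (count: 1)
  'unhappy' -> no (count: 1)
  'dog' -> no (count: 1)
  'undo' -> no (count: 1)
  'walk' -> no (count: 1)
  'sing' -> no (count: 1)
  'preheat' -> no (count: 1)
Total with prefix 'dis': 1

1


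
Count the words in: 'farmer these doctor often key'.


Counting words by splitting on spaces:
  Word 1: 'farmer'
  Word 2: 'these'
  Word 3: 'doctor'
  Word 4: 'often'
  Word 5: 'key'
Total words: 5

5


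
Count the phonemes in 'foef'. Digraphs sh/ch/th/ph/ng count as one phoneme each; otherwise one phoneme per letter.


Parsing 'foef' greedily, digraphs first:
  'f' -> consonant phoneme (phonemes so far: 1)
  'o' -> vowel phoneme (phonemes so far: 2)
  'e' -> vowel phoneme (phonemes so far: 3)
  'f' -> consonant phoneme (phonemes so far: 4)
Total phonemes: 4

4


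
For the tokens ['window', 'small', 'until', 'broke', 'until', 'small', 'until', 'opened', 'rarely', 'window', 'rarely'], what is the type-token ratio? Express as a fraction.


Tokens: 11
Unique types: ('broke', 'opened', 'rarely', 'small', 'until', 'window') = 6
TTR = 6/11
Already in lowest terms.

6/11


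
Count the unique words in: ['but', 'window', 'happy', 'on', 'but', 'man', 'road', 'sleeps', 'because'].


Listing all tokens and tracking unique types:
  Token 1: 'but' -> NEW (unique so far: 1)
  Token 2: 'window' -> NEW (unique so far: 2)
  Token 3: 'happy' -> NEW (unique so far: 3)
  Token 4: 'on' -> NEW (unique so far: 4)
  Token 5: 'but' -> duplicate (unique so far: 4)
  Token 6: 'man' -> NEW (unique so far: 5)
  Token 7: 'road' -> NEW (unique so far: 6)
  Token 8: 'sleeps' -> NEW (unique so far: 7)
  Token 9: 'because' -> NEW (unique so far: 8)
Unique types: ('because', 'but', 'happy', 'man', 'on', 'road', 'sleeps', 'window')
Vocabulary size: 8

8


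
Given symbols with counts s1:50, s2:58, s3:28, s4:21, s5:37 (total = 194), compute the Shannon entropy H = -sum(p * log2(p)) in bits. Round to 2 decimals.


Computing entropy H = -sum(p_i * log2(p_i)):
  s1: p = 50/194 = 0.2577, -p*log2(p) = 0.5041
  s2: p = 58/194 = 0.2990, -p*log2(p) = 0.5208
  s3: p = 28/194 = 0.1443, -p*log2(p) = 0.4030
  s4: p = 21/194 = 0.1082, -p*log2(p) = 0.3472
  s5: p = 37/194 = 0.1907, -p*log2(p) = 0.4559
H = sum of terms = 2.2310
Rounded to 2 decimals: 2.23

2.23


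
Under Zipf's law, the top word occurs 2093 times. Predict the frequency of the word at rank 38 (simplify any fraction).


Zipf's law: freq(rank) = f1 / rank
f1 = 2093, rank = 38
freq = 2093 / 38
GCD(2093, 38) = 1
Simplified: 2093/38

2093/38


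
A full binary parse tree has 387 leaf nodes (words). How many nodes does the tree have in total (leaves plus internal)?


Leaf nodes (terminals): 387
Internal nodes = n - 1 = 387 - 1 = 386
Total = leaves + internal = 387 + 386 = 773

773


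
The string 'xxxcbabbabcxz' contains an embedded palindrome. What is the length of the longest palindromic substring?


Scanning 'xxxcbabbabcxz' for palindromic substrings.
Substring at positions 2-11: 'xcbabbabcx'.
Check: reverse('xcbabbabcx') = 'xcbabbabcx' -> palindrome confirmed.
Neighbouring characters ('x' / 'z') break symmetry, so it cannot extend further.
No longer palindromic substring exists; longest length = 10

10


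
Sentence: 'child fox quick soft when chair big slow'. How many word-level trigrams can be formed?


Word trigrams from [8] words:
  Trigram 1: (child fox quick)
  Trigram 2: (fox quick soft)
  Trigram 3: (quick soft when)
  Trigram 4: (soft when chair)
  Trigram 5: (when chair big)
  Trigram 6: (chair big slow)
Total word trigrams: 8 - 2 = 6

6


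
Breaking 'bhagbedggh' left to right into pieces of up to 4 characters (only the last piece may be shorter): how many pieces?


'bhagbedggh' has 10 characters.
Chunking with max size 4:
  Chunk 1: 'bhag' (positions 0-3)
  Chunk 2: 'bedg' (positions 4-7)
  Chunk 3: 'gh' (positions 8-9)
Total chunks: ceil(10 / 4) = 3

3


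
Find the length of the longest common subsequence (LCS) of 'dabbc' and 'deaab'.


DP table for LCS of 'dabbc' and 'deaab':
       d  e  a  a  b
    0  0  0  0  0  0
  d 0  1  1  1  1  1
  a 0  1  1  2  2  2
  b 0  1  1  2  2  3
  b 0  1  1  2  2  3
  c 0  1  1  2  2  3
LCS: 'dab'
LCS length = 3

3


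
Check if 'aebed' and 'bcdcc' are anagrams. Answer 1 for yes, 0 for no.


Sort characters of 'aebed': 'abdee'
Sort characters of 'bcdcc': 'bcccd'
Sorted forms differ -> they are NOT anagrams
Result: 0

0


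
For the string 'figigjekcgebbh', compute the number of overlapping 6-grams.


String 'figigjekcgebbh' has length L = 14.
Number of overlapping n-grams = L - n + 1
Substituting: 14 - 6 + 1 = 9

9


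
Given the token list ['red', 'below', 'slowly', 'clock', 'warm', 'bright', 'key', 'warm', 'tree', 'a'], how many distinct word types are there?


Listing all tokens and tracking unique types:
  Token 1: 'red' -> NEW (unique so far: 1)
  Token 2: 'below' -> NEW (unique so far: 2)
  Token 3: 'slowly' -> NEW (unique so far: 3)
  Token 4: 'clock' -> NEW (unique so far: 4)
  Token 5: 'warm' -> NEW (unique so far: 5)
  Token 6: 'bright' -> NEW (unique so far: 6)
  Token 7: 'key' -> NEW (unique so far: 7)
  Token 8: 'warm' -> duplicate (unique so far: 7)
  Token 9: 'tree' -> NEW (unique so far: 8)
  Token 10: 'a' -> NEW (unique so far: 9)
Unique types: ('a', 'below', 'bright', 'clock', 'key', 'red', 'slowly', 'tree', 'warm')
Vocabulary size: 9

9


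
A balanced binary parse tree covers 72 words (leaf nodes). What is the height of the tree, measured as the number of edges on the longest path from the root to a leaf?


In a balanced binary tree with n leaves the deepest leaf is ceil(log2(n)) edges below the root.
log2(72) = 6.1699
ceil(6.1699) = 7
height (edges) = 7

7


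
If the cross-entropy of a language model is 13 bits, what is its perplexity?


Perplexity formula: PP = 2^H
H = 13
PP = 2^13
PP = 2^13 = 8192

8192
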